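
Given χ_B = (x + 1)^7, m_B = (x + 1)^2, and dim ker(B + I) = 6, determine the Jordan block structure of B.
λ = -1: algebraic multiplicity 7 (exponent in χ_B), largest block size 2 (exponent in m_B), 6 blocks (geometric multiplicity). These force block sizes [2, 1, 1, 1, 1, 1].

Jordan blocks: (-1, 2), (-1, 1), (-1, 1), (-1, 1), (-1, 1), (-1, 1)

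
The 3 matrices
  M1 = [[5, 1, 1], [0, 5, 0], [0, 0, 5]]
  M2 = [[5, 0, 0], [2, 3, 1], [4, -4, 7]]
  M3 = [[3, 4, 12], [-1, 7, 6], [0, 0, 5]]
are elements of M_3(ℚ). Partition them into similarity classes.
1 class: {M1, M2, M3}

Characteristic polynomials: χ_{M1} = (x - 5)^3, χ_{M2} = (x - 5)^3, χ_{M3} = (x - 5)^3.

{M1, M2, M3}: invariant factors x - 5, (x - 5)^2.

Matrices are similar if and only if their invariant-factor lists agree; the partition into similarity classes is {M1, M2, M3}.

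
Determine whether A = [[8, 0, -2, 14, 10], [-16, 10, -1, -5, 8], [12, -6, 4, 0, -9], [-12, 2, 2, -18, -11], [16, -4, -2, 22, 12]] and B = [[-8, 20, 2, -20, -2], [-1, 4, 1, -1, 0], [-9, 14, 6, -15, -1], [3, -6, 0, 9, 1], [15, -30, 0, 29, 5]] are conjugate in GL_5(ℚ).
Yes.

Two matrices over a field are similar if and only if they have the same invariant factors.

Both A and B have characteristic polynomial x(x - 4)^4 and minimal polynomial x(x - 4)^2. Computing further, both have invariant factors (x - 4)^2, x(x - 4)^2. Hence A and B are similar.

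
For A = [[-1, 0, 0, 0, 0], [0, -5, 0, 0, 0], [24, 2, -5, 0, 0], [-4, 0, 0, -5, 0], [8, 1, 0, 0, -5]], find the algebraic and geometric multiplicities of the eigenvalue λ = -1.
algebraic multiplicity 1, geometric multiplicity 1

The characteristic polynomial is (x + 1)(x + 5)^4, so the factor x + 1 appears with exponent 1: the algebraic multiplicity is 1.

rank(A + I) = 4, so the eigenspace has dimension 5 - 4 = 1: the geometric multiplicity is 1.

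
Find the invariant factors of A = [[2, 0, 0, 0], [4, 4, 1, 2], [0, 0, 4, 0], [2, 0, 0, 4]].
The Jordan structure of A has elementary divisors (x - 2), (x - 4)^2, (x - 4). Arranging the block sizes at each eigenvalue in decreasing order and taking row products gives the invariant factors.

Invariant factors (smallest first, each dividing the next): x - 4, (x - 4)^2(x - 2).

Check: the last factor (x - 4)^2(x - 2) is the minimal polynomial, and the product (x - 4)^3(x - 2) is the characteristic polynomial.

x - 4, (x - 4)^2(x - 2)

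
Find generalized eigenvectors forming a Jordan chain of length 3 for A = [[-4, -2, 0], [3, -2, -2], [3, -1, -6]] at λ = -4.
We seek v_1 ∈ ker((A + 4I)^3) \ ker((A + 4I)^2), then set v_{i+1} = (A + 4I) v_i.

One such chain is v_1 = [[1, 0, 1]]^T, v_2 = [[0, 1, 1]]^T, v_3 = [[-2, 0, -3]]^T. Check: (A + 4I) v_3 = [[0, 0, 0]]^T = 0.

v_1 = [[1, 0, 1]]^T, v_2 = [[0, 1, 1]]^T, v_3 = [[-2, 0, -3]]^T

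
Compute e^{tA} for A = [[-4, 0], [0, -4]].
e^{tA} = [[e^{-4*t}, 0], [0, e^{-4*t}]]

A has Jordan form J = [[-4, 0], [0, -4]] with A = PJP^{-1}, so e^{tA} = P e^{tJ} P^{-1}.

For a Jordan block J_k(λ), e^{tJ_k(λ)} = e^{λt} · (I + tN + t^2 N^2/2! + ... + t^{k-1} N^{k-1}/(k-1)!) where N is the nilpotent superdiagonal part.

Assembling the blocks and conjugating back gives the entries of e^{tA} as shown above.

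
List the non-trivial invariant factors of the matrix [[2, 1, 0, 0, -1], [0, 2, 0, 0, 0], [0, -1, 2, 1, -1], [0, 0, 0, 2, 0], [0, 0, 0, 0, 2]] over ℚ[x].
The Jordan structure of A has elementary divisors (x - 2)^2, (x - 2)^2, (x - 2). Arranging the block sizes at each eigenvalue in decreasing order and taking row products gives the invariant factors.

Invariant factors (smallest first, each dividing the next): x - 2, (x - 2)^2, (x - 2)^2.

Check: the last factor (x - 2)^2 is the minimal polynomial, and the product (x - 2)^5 is the characteristic polynomial.

x - 2, (x - 2)^2, (x - 2)^2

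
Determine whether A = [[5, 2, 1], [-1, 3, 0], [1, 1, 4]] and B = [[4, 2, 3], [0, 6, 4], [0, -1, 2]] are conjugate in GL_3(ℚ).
Yes.

Two matrices over a field are similar if and only if they have the same invariant factors.

Both A and B have characteristic polynomial (x - 4)^3 and minimal polynomial (x - 4)^3. Computing further, both have invariant factors (x - 4)^3. Hence A and B are similar.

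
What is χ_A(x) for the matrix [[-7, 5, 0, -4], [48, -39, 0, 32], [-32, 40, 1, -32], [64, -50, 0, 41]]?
χ_A(x) = (x - 1)^2(x + 3)^2

xI - A = [[x + 7, -5, 0, 4], [-48, x + 39, 0, -32], [32, -40, x - 1, 32], [-64, 50, 0, x - 41]].

Expanding det(xI - A) along the first row:
det(xI - A) = + (x + 7)·det([[x + 39, 0, -32], [-40, x - 1, 32], [50, 0, x - 41]]) - (-5)·det([[-48, 0, -32], [32, x - 1, 32], [-64, 0, x - 41]]) + (0)·det([[-48, x + 39, -32], [32, -40, 32], [-64, 50, x - 41]]) - (4)·det([[-48, x + 39, 0], [32, -40, x - 1], [-64, 50, 0]]).

Evaluating gives χ_A(x) = x^4 + 4x^3 - 2x^2 - 12x + 9 = (x - 1)^2(x + 3)^2.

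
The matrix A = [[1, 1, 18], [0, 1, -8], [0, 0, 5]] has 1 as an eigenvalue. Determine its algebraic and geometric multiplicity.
algebraic multiplicity 2, geometric multiplicity 1

The characteristic polynomial is (x - 5)(x - 1)^2, so the factor x - 1 appears with exponent 2: the algebraic multiplicity is 2.

rank(A - I) = 2, so the eigenspace has dimension 3 - 2 = 1: the geometric multiplicity is 1.

Since 1 < 2, A is not diagonalizable.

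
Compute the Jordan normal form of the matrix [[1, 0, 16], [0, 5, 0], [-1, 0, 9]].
The characteristic polynomial is det(xI - A) = (x - 5)^3, so the eigenvalues are 5 (algebraic multiplicity 3).

For λ = 5: rank(A - 5I) = 1, rank((A - 5I)^2) = 0. The eigenspace has dimension 3 - 1 = 2, so there are 2 Jordan blocks; the rank sequence gives block sizes [2, 1].

Assembling the blocks gives the Jordan form J above.

J = [[5, 1, 0], [0, 5, 0], [0, 0, 5]]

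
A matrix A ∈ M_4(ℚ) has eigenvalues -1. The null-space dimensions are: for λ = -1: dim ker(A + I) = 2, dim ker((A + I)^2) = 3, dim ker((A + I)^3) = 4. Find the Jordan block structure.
λ = -1: successive nullity increments [2, 1, 1] count blocks of size ≥ k; block sizes are [3, 1].

Jordan blocks: (-1, 3), (-1, 1)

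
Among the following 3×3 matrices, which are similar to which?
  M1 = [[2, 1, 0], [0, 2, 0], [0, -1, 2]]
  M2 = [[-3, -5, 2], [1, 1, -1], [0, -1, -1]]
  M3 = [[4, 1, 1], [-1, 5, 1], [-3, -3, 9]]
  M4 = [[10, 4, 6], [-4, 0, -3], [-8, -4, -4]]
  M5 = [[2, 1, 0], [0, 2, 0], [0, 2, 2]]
3 classes: {M1, M4, M5}, {M2}, {M3}

Characteristic polynomials: χ_{M1} = (x - 2)^3, χ_{M2} = (x + 1)^3, χ_{M3} = (x - 6)^3, χ_{M4} = (x - 2)^3, χ_{M5} = (x - 2)^3.

{M1, M4, M5}: invariant factors x - 2, (x - 2)^2.

{M2}: invariant factors (x + 1)^3.

{M3}: invariant factors (x - 6)^3.

Matrices are similar if and only if their invariant-factor lists agree; the partition into similarity classes is {M1, M4, M5}, {M2}, {M3}.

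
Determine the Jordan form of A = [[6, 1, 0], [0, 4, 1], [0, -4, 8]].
The characteristic polynomial is det(xI - A) = (x - 6)^3, so the eigenvalues are 6 (algebraic multiplicity 3).

For λ = 6: rank(A - 6I) = 2, rank((A - 6I)^2) = 1, rank((A - 6I)^3) = 0. The eigenspace has dimension 3 - 2 = 1, so there is 1 Jordan block; the rank sequence gives block sizes [3].

Assembling the blocks gives the Jordan form J above.

J = [[6, 1, 0], [0, 6, 1], [0, 0, 6]]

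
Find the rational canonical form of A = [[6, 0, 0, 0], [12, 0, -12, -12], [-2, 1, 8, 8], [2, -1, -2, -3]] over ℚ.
R = [[6, 0, 0, 0], [0, 0, 0, -12], [0, 1, 0, 8], [0, 0, 1, 5]]

The invariant factors of A (the non-unit diagonal entries of the Smith normal form of xI - A over ℚ[x]) are x - 6, (x - 6)(x - 1)(x + 2), each dividing the next. The characteristic polynomial is their product, (x - 6)^2(x - 1)(x + 2).

The rational canonical form is the block-diagonal matrix of companion matrices C(f_i):
R = [[6, 0, 0, 0], [0, 0, 0, -12], [0, 1, 0, 8], [0, 0, 1, 5]].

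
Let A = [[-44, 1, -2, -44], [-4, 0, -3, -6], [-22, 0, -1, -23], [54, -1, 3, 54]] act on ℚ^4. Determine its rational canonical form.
The invariant factors of A (the non-unit diagonal entries of the Smith normal form of xI - A over ℚ[x]) are (x - 5)^2(x - 1)(x + 2), each dividing the next. The characteristic polynomial is their product, (x - 5)^2(x - 1)(x + 2).

The rational canonical form is the block-diagonal matrix of companion matrices C(f_i):
R = [[0, 0, 0, 50], [1, 0, 0, -45], [0, 1, 0, -13], [0, 0, 1, 9]].

R = [[0, 0, 0, 50], [1, 0, 0, -45], [0, 1, 0, -13], [0, 0, 1, 9]]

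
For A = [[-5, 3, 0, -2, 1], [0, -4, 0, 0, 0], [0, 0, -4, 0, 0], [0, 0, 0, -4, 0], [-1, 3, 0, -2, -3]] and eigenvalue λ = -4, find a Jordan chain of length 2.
We seek v_1 ∈ ker((A + 4I)^2) \ ker(A + 4I), then set v_{i+1} = (A + 4I) v_i.

One such chain is v_1 = [[1, 1, 0, 0, -1]]^T, v_2 = [[1, 0, 0, 0, 1]]^T. Check: (A + 4I) v_2 = [[0, 0, 0, 0, 0]]^T = 0.

v_1 = [[1, 1, 0, 0, -1]]^T, v_2 = [[1, 0, 0, 0, 1]]^T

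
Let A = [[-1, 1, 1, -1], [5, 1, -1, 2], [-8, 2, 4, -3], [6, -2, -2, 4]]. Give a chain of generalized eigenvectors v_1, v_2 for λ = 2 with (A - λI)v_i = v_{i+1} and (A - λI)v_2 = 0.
We seek v_1 ∈ ker((A - 2I)^2) \ ker(A - 2I), then set v_{i+1} = (A - 2I) v_i.

One such chain is v_1 = [[-1, 2, -1, 3]]^T, v_2 = [[1, 0, 1, -2]]^T. Check: (A - 2I) v_2 = [[0, 0, 0, 0]]^T = 0.

v_1 = [[-1, 2, -1, 3]]^T, v_2 = [[1, 0, 1, -2]]^T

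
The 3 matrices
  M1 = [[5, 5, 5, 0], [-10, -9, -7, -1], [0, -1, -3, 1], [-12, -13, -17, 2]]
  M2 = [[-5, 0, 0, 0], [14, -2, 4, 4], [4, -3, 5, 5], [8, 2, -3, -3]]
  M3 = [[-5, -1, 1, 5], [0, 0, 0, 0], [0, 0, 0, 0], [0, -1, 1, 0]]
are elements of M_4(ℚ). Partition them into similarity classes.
Characteristic polynomials: χ_{M1} = x^3(x + 5), χ_{M2} = x^3(x + 5), χ_{M3} = x^3(x + 5).

{M1, M2}: invariant factors x^3(x + 5).

{M3}: invariant factors x, x^2(x + 5).

Matrices are similar if and only if their invariant-factor lists agree; the partition into similarity classes is {M1, M2}, {M3}.

2 classes: {M1, M2}, {M3}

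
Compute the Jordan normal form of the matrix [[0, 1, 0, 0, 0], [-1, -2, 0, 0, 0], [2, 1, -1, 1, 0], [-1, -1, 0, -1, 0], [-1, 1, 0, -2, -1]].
The characteristic polynomial is det(xI - A) = (x + 1)^5, so the eigenvalues are -1 (algebraic multiplicity 5).

For λ = -1: rank(A + I) = 2, rank((A + I)^2) = 0. The eigenspace has dimension 5 - 2 = 3, so there are 3 Jordan blocks; the rank sequence gives block sizes [2, 2, 1].

Assembling the blocks gives the Jordan form J above.

J = [[-1, 1, 0, 0, 0], [0, -1, 0, 0, 0], [0, 0, -1, 1, 0], [0, 0, 0, -1, 0], [0, 0, 0, 0, -1]]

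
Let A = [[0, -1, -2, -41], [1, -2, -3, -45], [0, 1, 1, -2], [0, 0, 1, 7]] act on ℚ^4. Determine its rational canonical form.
The invariant factors of A (the non-unit diagonal entries of the Smith normal form of xI - A over ℚ[x]) are (x^2 - 3x - 6)^2, each dividing the next. The characteristic polynomial is their product, (x^2 - 3x - 6)^2.

The rational canonical form is the block-diagonal matrix of companion matrices C(f_i):
R = [[0, 0, 0, -36], [1, 0, 0, -36], [0, 1, 0, 3], [0, 0, 1, 6]].

Note the characteristic polynomial does not split into linear factors over ℚ, so A has no Jordan form over ℚ; the rational canonical form exists over any field.

R = [[0, 0, 0, -36], [1, 0, 0, -36], [0, 1, 0, 3], [0, 0, 1, 6]]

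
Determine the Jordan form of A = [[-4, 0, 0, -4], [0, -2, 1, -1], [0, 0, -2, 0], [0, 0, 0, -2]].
J = [[-4, 0, 0, 0], [0, -2, 1, 0], [0, 0, -2, 0], [0, 0, 0, -2]]

The characteristic polynomial is det(xI - A) = (x + 2)^3(x + 4), so the eigenvalues are -4 (algebraic multiplicity 1), -2 (algebraic multiplicity 3).

For λ = -4: algebraic multiplicity 1 gives one 1×1 block.

For λ = -2: rank(A + 2I) = 2, rank((A + 2I)^2) = 1. The eigenspace has dimension 4 - 2 = 2, so there are 2 Jordan blocks; the rank sequence gives block sizes [2, 1].

Assembling the blocks gives the Jordan form J above.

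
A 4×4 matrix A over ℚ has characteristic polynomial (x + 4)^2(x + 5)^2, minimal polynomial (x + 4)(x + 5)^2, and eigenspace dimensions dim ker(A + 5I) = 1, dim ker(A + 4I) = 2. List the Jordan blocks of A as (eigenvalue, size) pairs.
λ = -5: algebraic multiplicity 2 (exponent in χ_A), largest block size 2 (exponent in m_A), 1 block (geometric multiplicity). This forces block sizes [2].
λ = -4: algebraic multiplicity 2 (exponent in χ_A), largest block size 1 (exponent in m_A), 2 blocks (geometric multiplicity). These force block sizes [1, 1].

Jordan blocks: (-5, 2), (-4, 1), (-4, 1)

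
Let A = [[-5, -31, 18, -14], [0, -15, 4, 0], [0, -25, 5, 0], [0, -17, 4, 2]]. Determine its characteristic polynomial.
xI - A = [[x + 5, 31, -18, 14], [0, x + 15, -4, 0], [0, 25, x - 5, 0], [0, 17, -4, x - 2]].

Expanding det(xI - A) along the first row:
det(xI - A) = + (x + 5)·det([[x + 15, -4, 0], [25, x - 5, 0], [17, -4, x - 2]]) - (31)·det([[0, -4, 0], [0, x - 5, 0], [0, -4, x - 2]]) + (-18)·det([[0, x + 15, 0], [0, 25, 0], [0, 17, x - 2]]) - (14)·det([[0, x + 15, -4], [0, 25, x - 5], [0, 17, -4]]).

Evaluating gives χ_A(x) = x^4 + 13x^3 + 45x^2 - 25x - 250 = (x - 2)(x + 5)^3.

χ_A(x) = (x - 2)(x + 5)^3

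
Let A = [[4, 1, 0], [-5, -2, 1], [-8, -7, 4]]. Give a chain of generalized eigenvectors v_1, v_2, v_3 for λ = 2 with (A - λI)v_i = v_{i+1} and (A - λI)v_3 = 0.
v_1 = [[0, 0, 1]]^T, v_2 = [[0, 1, 2]]^T, v_3 = [[1, -2, -3]]^T

We seek v_1 ∈ ker((A - 2I)^3) \ ker((A - 2I)^2), then set v_{i+1} = (A - 2I) v_i.

One such chain is v_1 = [[0, 0, 1]]^T, v_2 = [[0, 1, 2]]^T, v_3 = [[1, -2, -3]]^T. Check: (A - 2I) v_3 = [[0, 0, 0]]^T = 0.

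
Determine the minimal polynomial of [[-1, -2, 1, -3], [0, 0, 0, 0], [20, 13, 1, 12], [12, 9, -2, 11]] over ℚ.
The characteristic polynomial factors as x(x - 5)(x - 3)^2. The minimal polynomial is ∏(x - λ)^{k_λ} where k_λ is the size of the largest Jordan block at λ.

For λ = 0: rank(A) = 3, and the largest Jordan block has size 1 (the smallest k with rank(A^k) = rank(A^(k+1))).
For λ = 3: rank(A - 3I) = 3, and the largest Jordan block has size 2 (the smallest k with rank((A - 3I)^k) = rank((A - 3I)^(k+1))).
For λ = 5: rank(A - 5I) = 3, and the largest Jordan block has size 1 (the smallest k with rank((A - 5I)^k) = rank((A - 5I)^(k+1))).

So m_A(x) = x(x - 5)(x - 3)^2.

m_A(x) = x(x - 5)(x - 3)^2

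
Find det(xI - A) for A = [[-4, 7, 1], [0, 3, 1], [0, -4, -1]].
χ_A(x) = (x - 1)^2(x + 4)

xI - A = [[x + 4, -7, -1], [0, x - 3, -1], [0, 4, x + 1]].

Expanding det(xI - A) along the first row:
det(xI - A) = + (x + 4)·det([[x - 3, -1], [4, x + 1]]) - (-7)·det([[0, -1], [0, x + 1]]) + (-1)·det([[0, x - 3], [0, 4]]).

Evaluating gives χ_A(x) = x^3 + 2x^2 - 7x + 4 = (x - 1)^2(x + 4).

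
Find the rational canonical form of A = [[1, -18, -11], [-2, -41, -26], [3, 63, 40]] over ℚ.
The invariant factors of A (the non-unit diagonal entries of the Smith normal form of xI - A over ℚ[x]) are (x - 1)(x^2 + x - 5), each dividing the next. The characteristic polynomial is their product, (x - 1)(x^2 + x - 5).

The rational canonical form is the block-diagonal matrix of companion matrices C(f_i):
R = [[0, 0, -5], [1, 0, 6], [0, 1, 0]].

Note the characteristic polynomial does not split into linear factors over ℚ, so A has no Jordan form over ℚ; the rational canonical form exists over any field.

R = [[0, 0, -5], [1, 0, 6], [0, 1, 0]]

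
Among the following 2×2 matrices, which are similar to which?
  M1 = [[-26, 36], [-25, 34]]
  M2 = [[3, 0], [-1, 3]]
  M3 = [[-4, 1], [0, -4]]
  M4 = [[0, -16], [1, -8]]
3 classes: {M1}, {M2}, {M3, M4}

Characteristic polynomials: χ_{M1} = (x - 4)^2, χ_{M2} = (x - 3)^2, χ_{M3} = (x + 4)^2, χ_{M4} = (x + 4)^2.

{M1}: invariant factors (x - 4)^2.

{M2}: invariant factors (x - 3)^2.

{M3, M4}: invariant factors (x + 4)^2.

Matrices are similar if and only if their invariant-factor lists agree; the partition into similarity classes is {M1}, {M2}, {M3, M4}.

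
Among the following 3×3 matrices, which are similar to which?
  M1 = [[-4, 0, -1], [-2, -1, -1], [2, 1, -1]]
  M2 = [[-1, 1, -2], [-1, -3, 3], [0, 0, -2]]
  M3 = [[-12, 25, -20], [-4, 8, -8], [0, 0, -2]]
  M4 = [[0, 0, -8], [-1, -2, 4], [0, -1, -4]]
2 classes: {M1, M2, M4}, {M3}

Characteristic polynomials: χ_{M1} = (x + 2)^3, χ_{M2} = (x + 2)^3, χ_{M3} = (x + 2)^3, χ_{M4} = (x + 2)^3.

{M1, M2, M4}: invariant factors (x + 2)^3.

{M3}: invariant factors x + 2, (x + 2)^2.

Matrices are similar if and only if their invariant-factor lists agree; the partition into similarity classes is {M1, M2, M4}, {M3}.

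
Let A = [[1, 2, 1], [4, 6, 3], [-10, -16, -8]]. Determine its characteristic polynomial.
χ_A(x) = x^2(x + 1)

xI - A = [[x - 1, -2, -1], [-4, x - 6, -3], [10, 16, x + 8]].

Expanding det(xI - A) along the first row:
det(xI - A) = + (x - 1)·det([[x - 6, -3], [16, x + 8]]) - (-2)·det([[-4, -3], [10, x + 8]]) + (-1)·det([[-4, x - 6], [10, 16]]).

Evaluating gives χ_A(x) = x^3 + x^2 = x^2(x + 1).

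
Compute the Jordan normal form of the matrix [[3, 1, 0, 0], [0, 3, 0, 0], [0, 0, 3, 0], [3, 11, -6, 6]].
The characteristic polynomial is det(xI - A) = (x - 6)(x - 3)^3, so the eigenvalues are 3 (algebraic multiplicity 3), 6 (algebraic multiplicity 1).

For λ = 3: rank(A - 3I) = 2, rank((A - 3I)^2) = 1. The eigenspace has dimension 4 - 2 = 2, so there are 2 Jordan blocks; the rank sequence gives block sizes [2, 1].

For λ = 6: algebraic multiplicity 1 gives one 1×1 block.

Assembling the blocks gives the Jordan form J above.

J = [[3, 1, 0, 0], [0, 3, 0, 0], [0, 0, 3, 0], [0, 0, 0, 6]]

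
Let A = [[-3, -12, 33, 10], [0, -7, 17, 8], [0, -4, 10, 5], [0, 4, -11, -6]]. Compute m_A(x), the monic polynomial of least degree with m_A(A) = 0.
m_A(x) = (x + 1)^3(x + 3)

The characteristic polynomial factors as (x + 1)^3(x + 3). The minimal polynomial is ∏(x - λ)^{k_λ} where k_λ is the size of the largest Jordan block at λ.

For λ = -3: rank(A + 3I) = 3, and the largest Jordan block has size 1 (the smallest k with rank((A + 3I)^k) = rank((A + 3I)^(k+1))).
For λ = -1: rank(A + I) = 3, and the largest Jordan block has size 3 (the smallest k with rank((A + I)^k) = rank((A + I)^(k+1))).

So m_A(x) = (x + 1)^3(x + 3).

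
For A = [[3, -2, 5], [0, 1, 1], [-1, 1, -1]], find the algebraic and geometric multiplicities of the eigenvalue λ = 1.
algebraic multiplicity 3, geometric multiplicity 1

The characteristic polynomial is (x - 1)^3, so the factor x - 1 appears with exponent 3: the algebraic multiplicity is 3.

rank(A - I) = 2, so the eigenspace has dimension 3 - 2 = 1: the geometric multiplicity is 1.

Since 1 < 3, A is not diagonalizable.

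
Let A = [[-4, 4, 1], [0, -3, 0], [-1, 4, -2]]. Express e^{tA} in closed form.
e^{tA} = [[(1 - t)*e^{-3*t}, 4*t*e^{-3*t}, t*e^{-3*t}], [0, e^{-3*t}, 0], [-t*e^{-3*t}, 4*t*e^{-3*t}, (t + 1)*e^{-3*t}]]

A has Jordan form J = [[-3, 1, 0], [0, -3, 0], [0, 0, -3]] with A = PJP^{-1}, so e^{tA} = P e^{tJ} P^{-1}.

For a Jordan block J_k(λ), e^{tJ_k(λ)} = e^{λt} · (I + tN + t^2 N^2/2! + ... + t^{k-1} N^{k-1}/(k-1)!) where N is the nilpotent superdiagonal part.

Assembling the blocks and conjugating back gives the entries of e^{tA} as shown above.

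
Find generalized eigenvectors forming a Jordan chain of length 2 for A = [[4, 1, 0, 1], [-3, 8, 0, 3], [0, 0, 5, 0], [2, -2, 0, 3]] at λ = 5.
We seek v_1 ∈ ker((A - 5I)^2) \ ker(A - 5I), then set v_{i+1} = (A - 5I) v_i.

One such chain is v_1 = [[0, 1, 0, 0]]^T, v_2 = [[1, 3, 0, -2]]^T. Check: (A - 5I) v_2 = [[0, 0, 0, 0]]^T = 0.

v_1 = [[0, 1, 0, 0]]^T, v_2 = [[1, 3, 0, -2]]^T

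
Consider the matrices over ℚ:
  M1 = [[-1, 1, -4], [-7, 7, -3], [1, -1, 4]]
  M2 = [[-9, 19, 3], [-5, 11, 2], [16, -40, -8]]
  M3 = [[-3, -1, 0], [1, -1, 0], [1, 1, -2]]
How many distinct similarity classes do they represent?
Characteristic polynomials: χ_{M1} = x(x - 5)^2, χ_{M2} = (x + 2)^3, χ_{M3} = (x + 2)^3.

{M1}: invariant factors x(x - 5)^2.

{M2}: invariant factors (x + 2)^3.

{M3}: invariant factors x + 2, (x + 2)^2.

Matrices are similar if and only if their invariant-factor lists agree; the partition into similarity classes is {M1}, {M2}, {M3}.

3 classes: {M1}, {M2}, {M3}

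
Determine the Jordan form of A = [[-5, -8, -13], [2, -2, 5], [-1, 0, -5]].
The characteristic polynomial is det(xI - A) = (x + 4)^3, so the eigenvalues are -4 (algebraic multiplicity 3).

For λ = -4: rank(A + 4I) = 2, rank((A + 4I)^2) = 1, rank((A + 4I)^3) = 0. The eigenspace has dimension 3 - 2 = 1, so there is 1 Jordan block; the rank sequence gives block sizes [3].

Assembling the blocks gives the Jordan form J above.

J = [[-4, 1, 0], [0, -4, 1], [0, 0, -4]]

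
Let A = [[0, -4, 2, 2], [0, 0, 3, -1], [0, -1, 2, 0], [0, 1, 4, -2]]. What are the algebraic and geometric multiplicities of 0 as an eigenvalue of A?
algebraic multiplicity 4, geometric multiplicity 2

The characteristic polynomial is x^4, so the factor x appears with exponent 4: the algebraic multiplicity is 4.

rank(A) = 2, so the eigenspace has dimension 4 - 2 = 2: the geometric multiplicity is 2.

Since 2 < 4, A is not diagonalizable.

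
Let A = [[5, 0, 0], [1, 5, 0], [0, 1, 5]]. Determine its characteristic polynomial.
χ_A(x) = (x - 5)^3

xI - A = [[x - 5, 0, 0], [-1, x - 5, 0], [0, -1, x - 5]].

Expanding det(xI - A) along the first row:
det(xI - A) = + (x - 5)·det([[x - 5, 0], [-1, x - 5]]) - (0)·det([[-1, 0], [0, x - 5]]) + (0)·det([[-1, x - 5], [0, -1]]).

Evaluating gives χ_A(x) = x^3 - 15x^2 + 75x - 125 = (x - 5)^3.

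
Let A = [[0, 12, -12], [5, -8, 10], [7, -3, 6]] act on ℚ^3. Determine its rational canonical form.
R = [[0, 0, -12], [1, 0, -6], [0, 1, -2]]

The invariant factors of A (the non-unit diagonal entries of the Smith normal form of xI - A over ℚ[x]) are (x + 2)(x^2 + 6), each dividing the next. The characteristic polynomial is their product, (x + 2)(x^2 + 6).

The rational canonical form is the block-diagonal matrix of companion matrices C(f_i):
R = [[0, 0, -12], [1, 0, -6], [0, 1, -2]].

Note the characteristic polynomial does not split into linear factors over ℚ, so A has no Jordan form over ℚ; the rational canonical form exists over any field.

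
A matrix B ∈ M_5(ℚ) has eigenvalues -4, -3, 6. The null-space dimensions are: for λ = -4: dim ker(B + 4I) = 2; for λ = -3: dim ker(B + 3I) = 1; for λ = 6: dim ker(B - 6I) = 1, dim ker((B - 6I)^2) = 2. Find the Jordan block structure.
Jordan blocks: (-4, 1), (-4, 1), (-3, 1), (6, 2)

λ = -4: successive nullity increments [2] count blocks of size ≥ k; block sizes are [1, 1].
λ = -3: successive nullity increments [1] count blocks of size ≥ k; block sizes are [1].
λ = 6: successive nullity increments [1, 1] count blocks of size ≥ k; block sizes are [2].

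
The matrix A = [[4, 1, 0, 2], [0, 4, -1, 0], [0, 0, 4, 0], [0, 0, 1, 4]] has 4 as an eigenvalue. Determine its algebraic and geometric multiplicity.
algebraic multiplicity 4, geometric multiplicity 2

The characteristic polynomial is (x - 4)^4, so the factor x - 4 appears with exponent 4: the algebraic multiplicity is 4.

rank(A - 4I) = 2, so the eigenspace has dimension 4 - 2 = 2: the geometric multiplicity is 2.

Since 2 < 4, A is not diagonalizable.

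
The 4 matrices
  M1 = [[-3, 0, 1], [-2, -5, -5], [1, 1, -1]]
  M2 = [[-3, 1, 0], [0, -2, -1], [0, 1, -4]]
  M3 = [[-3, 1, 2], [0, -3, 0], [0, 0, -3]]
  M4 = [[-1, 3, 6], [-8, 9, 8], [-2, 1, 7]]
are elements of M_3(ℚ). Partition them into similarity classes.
3 classes: {M1, M2}, {M3}, {M4}

Characteristic polynomials: χ_{M1} = (x + 3)^3, χ_{M2} = (x + 3)^3, χ_{M3} = (x + 3)^3, χ_{M4} = (x - 5)^3.

{M1, M2}: invariant factors (x + 3)^3.

{M3}: invariant factors x + 3, (x + 3)^2.

{M4}: invariant factors x - 5, (x - 5)^2.

Matrices are similar if and only if their invariant-factor lists agree; the partition into similarity classes is {M1, M2}, {M3}, {M4}.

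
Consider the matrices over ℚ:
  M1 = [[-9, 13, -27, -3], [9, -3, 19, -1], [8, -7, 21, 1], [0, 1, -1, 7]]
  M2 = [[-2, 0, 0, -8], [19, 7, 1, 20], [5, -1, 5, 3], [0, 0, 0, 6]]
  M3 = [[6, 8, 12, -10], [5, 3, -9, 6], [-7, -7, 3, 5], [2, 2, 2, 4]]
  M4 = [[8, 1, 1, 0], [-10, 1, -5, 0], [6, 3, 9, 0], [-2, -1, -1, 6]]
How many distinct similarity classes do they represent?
2 classes: {M1, M2, M3}, {M4}

Characteristic polynomials: χ_{M1} = (x - 6)^3(x + 2), χ_{M2} = (x - 6)^3(x + 2), χ_{M3} = (x - 6)^3(x + 2), χ_{M4} = (x - 6)^4.

{M1, M2, M3}: invariant factors (x - 6)^3(x + 2).

{M4}: invariant factors x - 6, x - 6, (x - 6)^2.

Matrices are similar if and only if their invariant-factor lists agree; the partition into similarity classes is {M1, M2, M3}, {M4}.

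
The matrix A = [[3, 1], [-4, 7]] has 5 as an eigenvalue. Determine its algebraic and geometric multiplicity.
The characteristic polynomial is (x - 5)^2, so the factor x - 5 appears with exponent 2: the algebraic multiplicity is 2.

rank(A - 5I) = 1, so the eigenspace has dimension 2 - 1 = 1: the geometric multiplicity is 1.

Since 1 < 2, A is not diagonalizable.

algebraic multiplicity 2, geometric multiplicity 1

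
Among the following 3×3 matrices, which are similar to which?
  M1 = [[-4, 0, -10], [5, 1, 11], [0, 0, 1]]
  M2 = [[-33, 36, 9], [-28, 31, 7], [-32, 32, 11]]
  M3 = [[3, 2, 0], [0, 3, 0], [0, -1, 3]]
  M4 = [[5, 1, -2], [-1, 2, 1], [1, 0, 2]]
3 classes: {M1}, {M2, M3}, {M4}

Characteristic polynomials: χ_{M1} = (x - 1)^2(x + 4), χ_{M2} = (x - 3)^3, χ_{M3} = (x - 3)^3, χ_{M4} = (x - 3)^3.

{M1}: invariant factors (x - 1)^2(x + 4).

{M2, M3}: invariant factors x - 3, (x - 3)^2.

{M4}: invariant factors (x - 3)^3.

Matrices are similar if and only if their invariant-factor lists agree; the partition into similarity classes is {M1}, {M2, M3}, {M4}.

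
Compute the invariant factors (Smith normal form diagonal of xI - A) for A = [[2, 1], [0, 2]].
(x - 2)^2

The Jordan structure of A has elementary divisors (x - 2)^2. Arranging the block sizes at each eigenvalue in decreasing order and taking row products gives the invariant factors.

Invariant factors (smallest first, each dividing the next): (x - 2)^2.

Check: the last factor (x - 2)^2 is the minimal polynomial, and the product (x - 2)^2 is the characteristic polynomial.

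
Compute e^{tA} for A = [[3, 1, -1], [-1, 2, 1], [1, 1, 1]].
A has Jordan form J = [[2, 1, 0], [0, 2, 1], [0, 0, 2]] with A = PJP^{-1}, so e^{tA} = P e^{tJ} P^{-1}.

For a Jordan block J_k(λ), e^{tJ_k(λ)} = e^{λt} · (I + tN + t^2 N^2/2! + ... + t^{k-1} N^{k-1}/(k-1)!) where N is the nilpotent superdiagonal part.

Assembling the blocks and conjugating back gives the entries of e^{tA} as shown above.

e^{tA} = [[(-t^2/2 + t + 1)*e^{2*t}, t*e^{2*t}, t*(t - 2)*e^{2*t}/2], [-t*e^{2*t}, e^{2*t}, t*e^{2*t}], [t*(2 - t)*e^{2*t}/2, t*e^{2*t}, (t^2/2 - t + 1)*e^{2*t}]]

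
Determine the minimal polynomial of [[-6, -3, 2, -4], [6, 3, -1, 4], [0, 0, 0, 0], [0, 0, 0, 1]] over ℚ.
m_A(x) = x^2(x - 1)(x + 3)

The characteristic polynomial factors as x^2(x - 1)(x + 3). The minimal polynomial is ∏(x - λ)^{k_λ} where k_λ is the size of the largest Jordan block at λ.

For λ = -3: rank(A + 3I) = 3, and the largest Jordan block has size 1 (the smallest k with rank((A + 3I)^k) = rank((A + 3I)^(k+1))).
For λ = 0: rank(A) = 3, and the largest Jordan block has size 2 (the smallest k with rank(A^k) = rank(A^(k+1))).
For λ = 1: rank(A - I) = 3, and the largest Jordan block has size 1 (the smallest k with rank((A - I)^k) = rank((A - I)^(k+1))).

So m_A(x) = x^2(x - 1)(x + 3).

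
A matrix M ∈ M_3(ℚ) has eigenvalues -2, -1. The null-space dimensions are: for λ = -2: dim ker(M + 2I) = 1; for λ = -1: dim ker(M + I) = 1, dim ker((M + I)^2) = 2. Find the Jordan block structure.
λ = -2: successive nullity increments [1] count blocks of size ≥ k; block sizes are [1].
λ = -1: successive nullity increments [1, 1] count blocks of size ≥ k; block sizes are [2].

Jordan blocks: (-2, 1), (-1, 2)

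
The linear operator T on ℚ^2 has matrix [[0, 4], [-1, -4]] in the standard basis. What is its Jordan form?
J = [[-2, 1], [0, -2]]

The characteristic polynomial is det(xI - A) = (x + 2)^2, so the eigenvalues are -2 (algebraic multiplicity 2).

For λ = -2: rank(A + 2I) = 1, rank((A + 2I)^2) = 0. The eigenspace has dimension 2 - 1 = 1, so there is 1 Jordan block; the rank sequence gives block sizes [2].

Assembling the blocks gives the Jordan form J above.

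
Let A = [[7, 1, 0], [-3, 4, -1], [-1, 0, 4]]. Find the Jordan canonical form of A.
J = [[5, 1, 0], [0, 5, 1], [0, 0, 5]]

The characteristic polynomial is det(xI - A) = (x - 5)^3, so the eigenvalues are 5 (algebraic multiplicity 3).

For λ = 5: rank(A - 5I) = 2, rank((A - 5I)^2) = 1, rank((A - 5I)^3) = 0. The eigenspace has dimension 3 - 2 = 1, so there is 1 Jordan block; the rank sequence gives block sizes [3].

Assembling the blocks gives the Jordan form J above.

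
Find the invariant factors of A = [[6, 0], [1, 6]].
(x - 6)^2

The Jordan structure of A has elementary divisors (x - 6)^2. Arranging the block sizes at each eigenvalue in decreasing order and taking row products gives the invariant factors.

Invariant factors (smallest first, each dividing the next): (x - 6)^2.

Check: the last factor (x - 6)^2 is the minimal polynomial, and the product (x - 6)^2 is the characteristic polynomial.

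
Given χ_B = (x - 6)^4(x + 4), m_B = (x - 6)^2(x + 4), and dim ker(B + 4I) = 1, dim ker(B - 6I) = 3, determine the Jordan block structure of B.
λ = -4: algebraic multiplicity 1 (exponent in χ_B), largest block size 1 (exponent in m_B), 1 block (geometric multiplicity). This forces block sizes [1].
λ = 6: algebraic multiplicity 4 (exponent in χ_B), largest block size 2 (exponent in m_B), 3 blocks (geometric multiplicity). These force block sizes [2, 1, 1].

Jordan blocks: (-4, 1), (6, 2), (6, 1), (6, 1)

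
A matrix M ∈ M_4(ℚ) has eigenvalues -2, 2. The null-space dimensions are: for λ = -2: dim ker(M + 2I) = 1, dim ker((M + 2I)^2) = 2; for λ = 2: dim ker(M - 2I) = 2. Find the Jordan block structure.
λ = -2: successive nullity increments [1, 1] count blocks of size ≥ k; block sizes are [2].
λ = 2: successive nullity increments [2] count blocks of size ≥ k; block sizes are [1, 1].

Jordan blocks: (-2, 2), (2, 1), (2, 1)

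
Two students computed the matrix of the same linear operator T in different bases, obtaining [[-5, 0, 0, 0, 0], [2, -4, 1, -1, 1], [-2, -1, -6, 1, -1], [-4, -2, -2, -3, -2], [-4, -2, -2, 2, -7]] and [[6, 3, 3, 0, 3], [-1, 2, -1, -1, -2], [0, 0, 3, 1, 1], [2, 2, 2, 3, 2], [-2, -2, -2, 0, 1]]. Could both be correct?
No.

trace(A) = -25 but trace(B) = 15. The trace is a similarity invariant, so A and B are not similar.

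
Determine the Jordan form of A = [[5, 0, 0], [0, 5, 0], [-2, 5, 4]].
The characteristic polynomial is det(xI - A) = (x - 5)^2(x - 4), so the eigenvalues are 4 (algebraic multiplicity 1), 5 (algebraic multiplicity 2).

For λ = 4: algebraic multiplicity 1 gives one 1×1 block.

For λ = 5: rank(A - 5I) = 1. The eigenspace has dimension 3 - 1 = 2, so there are 2 Jordan blocks; the rank sequence gives block sizes [1, 1].

Assembling the blocks gives the Jordan form J above.

J = [[4, 0, 0], [0, 5, 0], [0, 0, 5]]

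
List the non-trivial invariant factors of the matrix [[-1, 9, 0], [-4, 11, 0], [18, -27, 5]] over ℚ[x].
The Jordan structure of A has elementary divisors (x - 5)^2, (x - 5). Arranging the block sizes at each eigenvalue in decreasing order and taking row products gives the invariant factors.

Invariant factors (smallest first, each dividing the next): x - 5, (x - 5)^2.

Check: the last factor (x - 5)^2 is the minimal polynomial, and the product (x - 5)^3 is the characteristic polynomial.

x - 5, (x - 5)^2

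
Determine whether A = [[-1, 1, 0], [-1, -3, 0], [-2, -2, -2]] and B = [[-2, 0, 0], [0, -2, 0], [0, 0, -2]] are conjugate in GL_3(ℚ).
Both have characteristic polynomial (x + 2)^3, but the minimal polynomial of A is (x + 2)^2 while the minimal polynomial of B is x + 2. The minimal polynomial is a similarity invariant, so A and B are not similar.

No.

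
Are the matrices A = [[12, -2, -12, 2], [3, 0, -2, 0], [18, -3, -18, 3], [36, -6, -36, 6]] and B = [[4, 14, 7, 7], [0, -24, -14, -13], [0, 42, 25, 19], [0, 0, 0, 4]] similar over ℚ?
trace(A) = 0 but trace(B) = 9. The trace is a similarity invariant, so A and B are not similar.

No.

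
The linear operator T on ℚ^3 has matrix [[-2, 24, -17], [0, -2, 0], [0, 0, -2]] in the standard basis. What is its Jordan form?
The characteristic polynomial is det(xI - A) = (x + 2)^3, so the eigenvalues are -2 (algebraic multiplicity 3).

For λ = -2: rank(A + 2I) = 1, rank((A + 2I)^2) = 0. The eigenspace has dimension 3 - 1 = 2, so there are 2 Jordan blocks; the rank sequence gives block sizes [2, 1].

Assembling the blocks gives the Jordan form J above.

J = [[-2, 1, 0], [0, -2, 0], [0, 0, -2]]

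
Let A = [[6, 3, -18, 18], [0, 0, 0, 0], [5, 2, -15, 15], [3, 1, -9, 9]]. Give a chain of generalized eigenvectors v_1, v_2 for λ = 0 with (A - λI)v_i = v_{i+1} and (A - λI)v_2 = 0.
We seek v_1 ∈ ker(A^2) \ ker(A), then set v_{i+1} = A v_i.

One such chain is v_1 = [[5, 3, 3, 1]]^T, v_2 = [[3, 0, 1, 0]]^T. Check: A v_2 = [[0, 0, 0, 0]]^T = 0.

v_1 = [[5, 3, 3, 1]]^T, v_2 = [[3, 0, 1, 0]]^T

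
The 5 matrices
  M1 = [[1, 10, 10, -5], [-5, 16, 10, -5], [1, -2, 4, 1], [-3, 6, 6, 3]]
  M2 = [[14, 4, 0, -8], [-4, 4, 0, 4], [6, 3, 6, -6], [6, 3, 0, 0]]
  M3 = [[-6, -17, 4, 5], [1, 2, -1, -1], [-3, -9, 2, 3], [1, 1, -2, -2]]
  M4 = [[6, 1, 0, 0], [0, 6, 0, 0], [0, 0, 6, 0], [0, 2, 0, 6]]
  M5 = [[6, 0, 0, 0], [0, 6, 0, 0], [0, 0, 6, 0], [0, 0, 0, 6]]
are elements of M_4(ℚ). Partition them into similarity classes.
3 classes: {M1, M2, M4}, {M3}, {M5}

Characteristic polynomials: χ_{M1} = (x - 6)^4, χ_{M2} = (x - 6)^4, χ_{M3} = (x + 1)^4, χ_{M4} = (x - 6)^4, χ_{M5} = (x - 6)^4.

{M1, M2, M4}: invariant factors x - 6, x - 6, (x - 6)^2.

{M3}: invariant factors x + 1, (x + 1)^3.

{M5}: invariant factors x - 6, x - 6, x - 6, x - 6.

Matrices are similar if and only if their invariant-factor lists agree; the partition into similarity classes is {M1, M2, M4}, {M3}, {M5}.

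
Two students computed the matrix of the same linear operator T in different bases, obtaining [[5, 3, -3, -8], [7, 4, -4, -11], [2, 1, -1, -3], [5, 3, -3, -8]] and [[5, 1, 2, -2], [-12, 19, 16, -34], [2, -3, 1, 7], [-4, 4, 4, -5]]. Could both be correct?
trace(A) = 0 but trace(B) = 20. The trace is a similarity invariant, so A and B are not similar.

No.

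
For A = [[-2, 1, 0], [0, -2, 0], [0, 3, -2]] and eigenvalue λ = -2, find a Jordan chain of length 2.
We seek v_1 ∈ ker((A + 2I)^2) \ ker(A + 2I), then set v_{i+1} = (A + 2I) v_i.

One such chain is v_1 = [[0, 1, 0]]^T, v_2 = [[1, 0, 3]]^T. Check: (A + 2I) v_2 = [[0, 0, 0]]^T = 0.

v_1 = [[0, 1, 0]]^T, v_2 = [[1, 0, 3]]^T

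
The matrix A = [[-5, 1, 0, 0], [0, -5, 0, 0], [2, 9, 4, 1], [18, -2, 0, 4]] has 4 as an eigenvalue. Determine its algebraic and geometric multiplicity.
algebraic multiplicity 2, geometric multiplicity 1

The characteristic polynomial is (x - 4)^2(x + 5)^2, so the factor x - 4 appears with exponent 2: the algebraic multiplicity is 2.

rank(A - 4I) = 3, so the eigenspace has dimension 4 - 3 = 1: the geometric multiplicity is 1.

Since 1 < 2, A is not diagonalizable.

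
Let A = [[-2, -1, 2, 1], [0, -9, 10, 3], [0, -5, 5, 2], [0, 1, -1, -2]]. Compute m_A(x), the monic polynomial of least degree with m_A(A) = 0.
m_A(x) = (x + 2)^3

The characteristic polynomial factors as (x + 2)^4. The minimal polynomial is ∏(x - λ)^{k_λ} where k_λ is the size of the largest Jordan block at λ.

For λ = -2: rank(A + 2I) = 2, and the largest Jordan block has size 3 (the smallest k with rank((A + 2I)^k) = rank((A + 2I)^(k+1))).

So m_A(x) = (x + 2)^3.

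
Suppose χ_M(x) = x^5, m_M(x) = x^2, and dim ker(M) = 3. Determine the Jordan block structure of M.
Jordan blocks: (0, 2), (0, 2), (0, 1)

λ = 0: algebraic multiplicity 5 (exponent in χ_M), largest block size 2 (exponent in m_M), 3 blocks (geometric multiplicity). These force block sizes [2, 2, 1].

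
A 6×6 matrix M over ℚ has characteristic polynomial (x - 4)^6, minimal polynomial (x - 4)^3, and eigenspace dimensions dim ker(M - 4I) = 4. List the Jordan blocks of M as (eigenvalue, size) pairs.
λ = 4: algebraic multiplicity 6 (exponent in χ_M), largest block size 3 (exponent in m_M), 4 blocks (geometric multiplicity). These force block sizes [3, 1, 1, 1].

Jordan blocks: (4, 3), (4, 1), (4, 1), (4, 1)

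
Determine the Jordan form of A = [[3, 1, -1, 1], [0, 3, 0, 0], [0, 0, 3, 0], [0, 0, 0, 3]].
The characteristic polynomial is det(xI - A) = (x - 3)^4, so the eigenvalues are 3 (algebraic multiplicity 4).

For λ = 3: rank(A - 3I) = 1, rank((A - 3I)^2) = 0. The eigenspace has dimension 4 - 1 = 3, so there are 3 Jordan blocks; the rank sequence gives block sizes [2, 1, 1].

Assembling the blocks gives the Jordan form J above.

J = [[3, 1, 0, 0], [0, 3, 0, 0], [0, 0, 3, 0], [0, 0, 0, 3]]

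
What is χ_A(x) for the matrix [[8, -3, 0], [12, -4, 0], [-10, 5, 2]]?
χ_A(x) = (x - 2)^3

xI - A = [[x - 8, 3, 0], [-12, x + 4, 0], [10, -5, x - 2]].

Expanding det(xI - A) along the first row:
det(xI - A) = + (x - 8)·det([[x + 4, 0], [-5, x - 2]]) - (3)·det([[-12, 0], [10, x - 2]]) + (0)·det([[-12, x + 4], [10, -5]]).

Evaluating gives χ_A(x) = x^3 - 6x^2 + 12x - 8 = (x - 2)^3.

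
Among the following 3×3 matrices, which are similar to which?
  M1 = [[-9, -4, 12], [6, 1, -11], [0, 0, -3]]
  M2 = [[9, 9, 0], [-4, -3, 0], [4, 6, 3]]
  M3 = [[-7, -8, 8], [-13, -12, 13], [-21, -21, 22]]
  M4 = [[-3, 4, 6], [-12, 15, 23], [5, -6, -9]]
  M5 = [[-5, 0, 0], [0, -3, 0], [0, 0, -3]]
5 classes: {M1}, {M2}, {M3}, {M4}, {M5}

Characteristic polynomials: χ_{M1} = (x + 3)^2(x + 5), χ_{M2} = (x - 3)^3, χ_{M3} = (x - 1)^3, χ_{M4} = (x - 1)^3, χ_{M5} = (x + 3)^2(x + 5).

{M1}: invariant factors (x + 3)^2(x + 5).

{M2}: invariant factors x - 3, (x - 3)^2.

{M3}: invariant factors x - 1, (x - 1)^2.

{M4}: invariant factors (x - 1)^3.

{M5}: invariant factors x + 3, (x + 3)(x + 5).

Matrices are similar if and only if their invariant-factor lists agree; the partition into similarity classes is {M1}, {M2}, {M3}, {M4}, {M5}.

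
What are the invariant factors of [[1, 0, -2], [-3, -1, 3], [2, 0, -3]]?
x + 1, (x + 1)^2

The Jordan structure of A has elementary divisors (x + 1)^2, (x + 1). Arranging the block sizes at each eigenvalue in decreasing order and taking row products gives the invariant factors.

Invariant factors (smallest first, each dividing the next): x + 1, (x + 1)^2.

Check: the last factor (x + 1)^2 is the minimal polynomial, and the product (x + 1)^3 is the characteristic polynomial.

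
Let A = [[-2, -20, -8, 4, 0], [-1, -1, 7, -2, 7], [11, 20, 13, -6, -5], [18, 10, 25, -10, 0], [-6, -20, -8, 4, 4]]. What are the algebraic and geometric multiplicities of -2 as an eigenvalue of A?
algebraic multiplicity 1, geometric multiplicity 1

The characteristic polynomial is (x - 4)^2(x + 1)^2(x + 2), so the factor x + 2 appears with exponent 1: the algebraic multiplicity is 1.

rank(A + 2I) = 4, so the eigenspace has dimension 5 - 4 = 1: the geometric multiplicity is 1.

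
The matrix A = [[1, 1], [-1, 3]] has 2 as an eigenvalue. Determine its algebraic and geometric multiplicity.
algebraic multiplicity 2, geometric multiplicity 1

The characteristic polynomial is (x - 2)^2, so the factor x - 2 appears with exponent 2: the algebraic multiplicity is 2.

rank(A - 2I) = 1, so the eigenspace has dimension 2 - 1 = 1: the geometric multiplicity is 1.

Since 1 < 2, A is not diagonalizable.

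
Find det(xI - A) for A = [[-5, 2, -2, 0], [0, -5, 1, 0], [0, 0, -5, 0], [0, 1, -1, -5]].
χ_A(x) = (x + 5)^4

xI - A = [[x + 5, -2, 2, 0], [0, x + 5, -1, 0], [0, 0, x + 5, 0], [0, -1, 1, x + 5]].

Expanding det(xI - A) along the first row:
det(xI - A) = + (x + 5)·det([[x + 5, -1, 0], [0, x + 5, 0], [-1, 1, x + 5]]) - (-2)·det([[0, -1, 0], [0, x + 5, 0], [0, 1, x + 5]]) + (2)·det([[0, x + 5, 0], [0, 0, 0], [0, -1, x + 5]]) - (0)·det([[0, x + 5, -1], [0, 0, x + 5], [0, -1, 1]]).

Evaluating gives χ_A(x) = x^4 + 20x^3 + 150x^2 + 500x + 625 = (x + 5)^4.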